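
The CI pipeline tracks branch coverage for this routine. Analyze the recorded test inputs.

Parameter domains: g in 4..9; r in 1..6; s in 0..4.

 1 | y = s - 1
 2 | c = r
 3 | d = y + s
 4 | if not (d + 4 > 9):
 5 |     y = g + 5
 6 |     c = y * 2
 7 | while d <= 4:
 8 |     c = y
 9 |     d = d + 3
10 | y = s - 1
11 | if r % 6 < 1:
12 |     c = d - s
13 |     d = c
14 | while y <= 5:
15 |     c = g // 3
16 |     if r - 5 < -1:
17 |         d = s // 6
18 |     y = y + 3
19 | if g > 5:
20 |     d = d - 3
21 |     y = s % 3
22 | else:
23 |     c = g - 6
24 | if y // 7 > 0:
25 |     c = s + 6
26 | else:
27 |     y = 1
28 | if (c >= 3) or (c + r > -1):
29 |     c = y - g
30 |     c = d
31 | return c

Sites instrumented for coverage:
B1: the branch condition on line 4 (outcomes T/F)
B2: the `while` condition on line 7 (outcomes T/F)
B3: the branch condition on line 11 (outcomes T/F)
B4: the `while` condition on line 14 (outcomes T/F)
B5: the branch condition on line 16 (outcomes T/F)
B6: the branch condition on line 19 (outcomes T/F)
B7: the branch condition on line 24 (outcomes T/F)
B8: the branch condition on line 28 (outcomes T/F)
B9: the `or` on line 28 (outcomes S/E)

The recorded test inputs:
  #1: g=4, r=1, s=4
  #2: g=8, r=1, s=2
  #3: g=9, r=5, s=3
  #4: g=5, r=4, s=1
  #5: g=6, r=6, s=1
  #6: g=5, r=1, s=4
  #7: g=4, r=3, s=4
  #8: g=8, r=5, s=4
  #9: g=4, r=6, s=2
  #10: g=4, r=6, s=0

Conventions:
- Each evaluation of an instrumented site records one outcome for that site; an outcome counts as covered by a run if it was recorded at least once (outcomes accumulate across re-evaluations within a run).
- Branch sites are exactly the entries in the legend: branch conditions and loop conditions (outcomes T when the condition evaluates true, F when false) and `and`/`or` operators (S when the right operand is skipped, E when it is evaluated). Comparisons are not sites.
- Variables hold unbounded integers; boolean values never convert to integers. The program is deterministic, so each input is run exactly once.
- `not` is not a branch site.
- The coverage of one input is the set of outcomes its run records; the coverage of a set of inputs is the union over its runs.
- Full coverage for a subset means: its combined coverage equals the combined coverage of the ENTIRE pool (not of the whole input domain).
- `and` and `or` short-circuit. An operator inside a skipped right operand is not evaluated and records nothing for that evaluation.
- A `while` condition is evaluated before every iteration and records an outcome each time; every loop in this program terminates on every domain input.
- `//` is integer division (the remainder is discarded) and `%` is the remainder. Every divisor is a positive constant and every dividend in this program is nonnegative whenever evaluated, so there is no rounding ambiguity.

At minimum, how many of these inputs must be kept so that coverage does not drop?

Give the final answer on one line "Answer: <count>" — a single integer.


#1 (g=4, r=1, s=4) -> B1->F, B2->F, B3->F, B4->T, B5->T, B4->F, B6->F, B7->F, B9->E, B8->F; covered: B1=F, B2=F, B3=F, B4=T, B4=F, B5=T, B6=F, B7=F, B8=F, B9=E
#2 (g=8, r=1, s=2) -> B1->T, B2->T, B2->F, B3->F, B4->T, B5->T, B4->T, B5->T, B4->F, B6->T, B7->F, B9->E, B8->T; covered: B1=T, B2=T, B2=F, B3=F, B4=T, B4=F, B5=T, B6=T, B7=F, B8=T, B9=E
#3 (g=9, r=5, s=3) -> B1->T, B2->F, B3->F, B4->T, B5->F, B4->T, B5->F, B4->F, B6->T, B7->F, B9->S, B8->T; covered: B1=T, B2=F, B3=F, B4=T, B4=F, B5=F, B6=T, B7=F, B8=T, B9=S
#4 (g=5, r=4, s=1) -> B1->T, B2->T, B2->T, B2->F, B3->F, B4->T, B5->F, B4->T, B5->F, B4->F, B6->F, B7->F, B9->E, B8->T; covered: B1=T, B2=T, B2=F, B3=F, B4=T, B4=F, B5=F, B6=F, B7=F, B8=T, B9=E
#5 (g=6, r=6, s=1) -> B1->T, B2->T, B2->T, B2->F, B3->T, B4->T, B5->F, B4->T, B5->F, B4->F, B6->T, B7->F, B9->E, B8->T; covered: B1=T, B2=T, B2=F, B3=T, B4=T, B4=F, B5=F, B6=T, B7=F, B8=T, B9=E
#6 (g=5, r=1, s=4) -> B1->F, B2->F, B3->F, B4->T, B5->T, B4->F, B6->F, B7->F, B9->E, B8->T; covered: B1=F, B2=F, B3=F, B4=T, B4=F, B5=T, B6=F, B7=F, B8=T, B9=E
#7 (g=4, r=3, s=4) -> B1->F, B2->F, B3->F, B4->T, B5->T, B4->F, B6->F, B7->F, B9->E, B8->T; covered: B1=F, B2=F, B3=F, B4=T, B4=F, B5=T, B6=F, B7=F, B8=T, B9=E
#8 (g=8, r=5, s=4) -> B1->F, B2->F, B3->F, B4->T, B5->F, B4->F, B6->T, B7->F, B9->E, B8->T; covered: B1=F, B2=F, B3=F, B4=T, B4=F, B5=F, B6=T, B7=F, B8=T, B9=E
#9 (g=4, r=6, s=2) -> B1->T, B2->T, B2->F, B3->T, B4->T, B5->F, B4->T, B5->F, B4->F, B6->F, B7->T, B9->S, B8->T; covered: B1=T, B2=T, B2=F, B3=T, B4=T, B4=F, B5=F, B6=F, B7=T, B8=T, B9=S
#10 (g=4, r=6, s=0) -> B1->T, B2->T, B2->T, B2->F, B3->T, B4->T, B5->F, B4->T, B5->F, B4->T, B5->F, B4->F, B6->F, B7->T, ...; covered: B1=T, B2=T, B2=F, B3=T, B4=T, B4=F, B5=F, B6=F, B7=T, B8=T, B9=S
pool-wide coverage (18 outcomes): B1=T, B1=F, B2=T, B2=F, B3=T, B3=F, B4=T, B4=F, B5=T, B5=F, B6=T, B6=F, B7=T, B7=F, B8=T, B8=F, B9=S, B9=E
no size-1 subset reaches all 18 outcomes (best union: 11/18)
no size-2 subset reaches all 18 outcomes (best union: 17/18)
inputs {1, 2, 9} (size 3) cover everything; no size-3 subset with a lexicographically smaller index list covers all 18
Answer: 3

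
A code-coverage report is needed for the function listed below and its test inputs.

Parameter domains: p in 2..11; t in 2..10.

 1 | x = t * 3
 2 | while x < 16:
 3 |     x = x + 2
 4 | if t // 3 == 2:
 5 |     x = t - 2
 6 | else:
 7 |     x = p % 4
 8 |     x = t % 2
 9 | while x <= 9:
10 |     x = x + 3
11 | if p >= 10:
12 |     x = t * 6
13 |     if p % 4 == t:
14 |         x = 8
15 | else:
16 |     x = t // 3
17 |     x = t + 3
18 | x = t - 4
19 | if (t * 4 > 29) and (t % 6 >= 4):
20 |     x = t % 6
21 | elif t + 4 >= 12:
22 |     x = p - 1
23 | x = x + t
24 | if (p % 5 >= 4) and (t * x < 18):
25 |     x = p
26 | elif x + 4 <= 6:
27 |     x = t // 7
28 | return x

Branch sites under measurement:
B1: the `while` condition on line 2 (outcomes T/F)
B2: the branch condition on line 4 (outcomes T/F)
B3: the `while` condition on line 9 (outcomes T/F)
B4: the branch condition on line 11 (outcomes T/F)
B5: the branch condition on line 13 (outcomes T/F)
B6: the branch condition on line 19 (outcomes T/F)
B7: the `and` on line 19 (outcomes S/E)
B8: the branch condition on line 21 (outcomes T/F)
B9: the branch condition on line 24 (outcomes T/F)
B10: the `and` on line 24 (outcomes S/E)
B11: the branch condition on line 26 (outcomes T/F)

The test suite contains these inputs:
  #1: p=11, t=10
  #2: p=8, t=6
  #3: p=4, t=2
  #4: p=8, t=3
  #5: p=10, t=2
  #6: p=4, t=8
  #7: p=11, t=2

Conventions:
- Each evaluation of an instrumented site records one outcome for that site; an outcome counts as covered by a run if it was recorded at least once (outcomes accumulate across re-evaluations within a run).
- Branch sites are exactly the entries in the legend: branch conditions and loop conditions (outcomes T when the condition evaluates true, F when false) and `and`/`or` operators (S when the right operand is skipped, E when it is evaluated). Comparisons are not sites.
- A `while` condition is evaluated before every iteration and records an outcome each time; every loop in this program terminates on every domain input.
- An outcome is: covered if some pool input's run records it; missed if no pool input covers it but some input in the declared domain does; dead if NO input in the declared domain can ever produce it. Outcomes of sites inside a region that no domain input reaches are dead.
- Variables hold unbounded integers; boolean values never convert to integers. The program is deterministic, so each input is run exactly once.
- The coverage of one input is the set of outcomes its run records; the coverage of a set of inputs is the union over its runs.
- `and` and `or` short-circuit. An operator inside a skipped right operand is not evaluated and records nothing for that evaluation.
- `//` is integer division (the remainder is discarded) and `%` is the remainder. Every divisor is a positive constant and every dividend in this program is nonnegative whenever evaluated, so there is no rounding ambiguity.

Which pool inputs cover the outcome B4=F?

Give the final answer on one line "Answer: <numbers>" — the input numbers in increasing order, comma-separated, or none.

input #1 (p=11, t=10): never hits B4=F
input #2 (p=8, t=6): hits B4=F
input #3 (p=4, t=2): hits B4=F
input #4 (p=8, t=3): hits B4=F
input #5 (p=10, t=2): never hits B4=F
input #6 (p=4, t=8): hits B4=F
input #7 (p=11, t=2): never hits B4=F

Answer: 2, 3, 4, 6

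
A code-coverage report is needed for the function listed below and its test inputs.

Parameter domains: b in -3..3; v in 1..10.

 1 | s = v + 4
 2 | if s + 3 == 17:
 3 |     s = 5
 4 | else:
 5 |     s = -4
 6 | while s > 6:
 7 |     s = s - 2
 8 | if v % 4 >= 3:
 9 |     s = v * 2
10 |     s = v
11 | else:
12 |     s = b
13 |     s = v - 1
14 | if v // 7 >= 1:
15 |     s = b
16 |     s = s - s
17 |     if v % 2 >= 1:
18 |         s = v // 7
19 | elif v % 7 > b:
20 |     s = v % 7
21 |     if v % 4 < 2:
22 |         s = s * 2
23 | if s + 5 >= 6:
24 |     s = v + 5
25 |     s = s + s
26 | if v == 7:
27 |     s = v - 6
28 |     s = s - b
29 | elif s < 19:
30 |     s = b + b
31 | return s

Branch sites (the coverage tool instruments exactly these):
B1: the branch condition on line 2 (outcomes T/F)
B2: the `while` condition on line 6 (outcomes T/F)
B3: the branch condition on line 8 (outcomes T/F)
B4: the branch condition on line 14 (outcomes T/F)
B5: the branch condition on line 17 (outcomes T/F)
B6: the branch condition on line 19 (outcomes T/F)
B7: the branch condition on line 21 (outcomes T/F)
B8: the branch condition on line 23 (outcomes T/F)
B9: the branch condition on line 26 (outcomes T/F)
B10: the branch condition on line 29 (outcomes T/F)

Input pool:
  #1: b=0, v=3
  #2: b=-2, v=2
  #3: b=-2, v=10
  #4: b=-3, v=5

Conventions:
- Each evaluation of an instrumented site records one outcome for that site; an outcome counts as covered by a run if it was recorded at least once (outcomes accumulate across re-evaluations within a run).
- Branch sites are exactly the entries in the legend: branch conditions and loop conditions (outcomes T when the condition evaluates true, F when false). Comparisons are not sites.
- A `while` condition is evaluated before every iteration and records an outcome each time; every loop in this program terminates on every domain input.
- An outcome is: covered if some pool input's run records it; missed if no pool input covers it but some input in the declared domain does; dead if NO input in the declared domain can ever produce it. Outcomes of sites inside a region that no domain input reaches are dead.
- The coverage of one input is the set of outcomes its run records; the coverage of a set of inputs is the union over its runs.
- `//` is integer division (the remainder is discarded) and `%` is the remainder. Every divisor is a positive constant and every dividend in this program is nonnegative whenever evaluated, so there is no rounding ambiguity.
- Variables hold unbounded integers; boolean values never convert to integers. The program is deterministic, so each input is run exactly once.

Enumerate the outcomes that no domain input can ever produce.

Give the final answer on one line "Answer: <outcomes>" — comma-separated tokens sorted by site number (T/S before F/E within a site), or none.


running all 70 domain inputs and tallying outcomes:
  B2=T: no domain input ever produces it -> dead
  reachable outcomes have witnesses, e.g. B1=T (e.g. b=-3, v=10), B1=F (e.g. b=-3, v=1), B2=F (e.g. b=-3, v=1), B3=T (e.g. b=-3, v=3)
Answer: B2=T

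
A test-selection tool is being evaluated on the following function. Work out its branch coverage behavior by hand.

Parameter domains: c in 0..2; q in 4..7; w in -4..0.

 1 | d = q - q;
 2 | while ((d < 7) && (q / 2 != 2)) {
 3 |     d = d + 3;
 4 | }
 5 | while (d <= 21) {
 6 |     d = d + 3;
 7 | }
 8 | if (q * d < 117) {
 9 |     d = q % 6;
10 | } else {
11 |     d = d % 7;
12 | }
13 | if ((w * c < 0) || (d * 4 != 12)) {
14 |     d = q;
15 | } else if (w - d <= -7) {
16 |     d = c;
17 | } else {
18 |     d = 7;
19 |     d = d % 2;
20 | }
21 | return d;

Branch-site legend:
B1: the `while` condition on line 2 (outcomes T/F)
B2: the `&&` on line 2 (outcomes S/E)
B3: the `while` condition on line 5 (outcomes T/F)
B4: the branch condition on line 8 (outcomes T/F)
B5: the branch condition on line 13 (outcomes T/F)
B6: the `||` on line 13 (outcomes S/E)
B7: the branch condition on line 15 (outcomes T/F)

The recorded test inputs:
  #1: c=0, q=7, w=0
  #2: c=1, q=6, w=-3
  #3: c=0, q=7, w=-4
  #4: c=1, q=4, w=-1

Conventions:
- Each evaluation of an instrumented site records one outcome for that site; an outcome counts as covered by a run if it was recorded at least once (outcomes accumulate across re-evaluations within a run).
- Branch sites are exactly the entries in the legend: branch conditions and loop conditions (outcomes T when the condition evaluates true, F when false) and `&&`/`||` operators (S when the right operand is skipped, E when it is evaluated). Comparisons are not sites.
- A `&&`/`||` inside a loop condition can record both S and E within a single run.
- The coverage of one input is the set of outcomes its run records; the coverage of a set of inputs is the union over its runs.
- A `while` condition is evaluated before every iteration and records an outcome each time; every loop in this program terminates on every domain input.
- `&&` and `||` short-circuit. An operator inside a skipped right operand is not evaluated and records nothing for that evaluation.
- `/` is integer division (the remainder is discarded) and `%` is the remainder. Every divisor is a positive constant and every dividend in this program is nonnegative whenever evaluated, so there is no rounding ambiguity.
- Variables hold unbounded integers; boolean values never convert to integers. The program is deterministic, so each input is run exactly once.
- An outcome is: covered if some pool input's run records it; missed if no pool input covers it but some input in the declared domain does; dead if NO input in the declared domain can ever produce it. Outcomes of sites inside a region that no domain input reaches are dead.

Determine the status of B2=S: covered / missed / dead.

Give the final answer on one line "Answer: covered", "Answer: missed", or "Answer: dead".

B2=S is recorded by pool input(s) 1, 2, 3 -> covered

Answer: covered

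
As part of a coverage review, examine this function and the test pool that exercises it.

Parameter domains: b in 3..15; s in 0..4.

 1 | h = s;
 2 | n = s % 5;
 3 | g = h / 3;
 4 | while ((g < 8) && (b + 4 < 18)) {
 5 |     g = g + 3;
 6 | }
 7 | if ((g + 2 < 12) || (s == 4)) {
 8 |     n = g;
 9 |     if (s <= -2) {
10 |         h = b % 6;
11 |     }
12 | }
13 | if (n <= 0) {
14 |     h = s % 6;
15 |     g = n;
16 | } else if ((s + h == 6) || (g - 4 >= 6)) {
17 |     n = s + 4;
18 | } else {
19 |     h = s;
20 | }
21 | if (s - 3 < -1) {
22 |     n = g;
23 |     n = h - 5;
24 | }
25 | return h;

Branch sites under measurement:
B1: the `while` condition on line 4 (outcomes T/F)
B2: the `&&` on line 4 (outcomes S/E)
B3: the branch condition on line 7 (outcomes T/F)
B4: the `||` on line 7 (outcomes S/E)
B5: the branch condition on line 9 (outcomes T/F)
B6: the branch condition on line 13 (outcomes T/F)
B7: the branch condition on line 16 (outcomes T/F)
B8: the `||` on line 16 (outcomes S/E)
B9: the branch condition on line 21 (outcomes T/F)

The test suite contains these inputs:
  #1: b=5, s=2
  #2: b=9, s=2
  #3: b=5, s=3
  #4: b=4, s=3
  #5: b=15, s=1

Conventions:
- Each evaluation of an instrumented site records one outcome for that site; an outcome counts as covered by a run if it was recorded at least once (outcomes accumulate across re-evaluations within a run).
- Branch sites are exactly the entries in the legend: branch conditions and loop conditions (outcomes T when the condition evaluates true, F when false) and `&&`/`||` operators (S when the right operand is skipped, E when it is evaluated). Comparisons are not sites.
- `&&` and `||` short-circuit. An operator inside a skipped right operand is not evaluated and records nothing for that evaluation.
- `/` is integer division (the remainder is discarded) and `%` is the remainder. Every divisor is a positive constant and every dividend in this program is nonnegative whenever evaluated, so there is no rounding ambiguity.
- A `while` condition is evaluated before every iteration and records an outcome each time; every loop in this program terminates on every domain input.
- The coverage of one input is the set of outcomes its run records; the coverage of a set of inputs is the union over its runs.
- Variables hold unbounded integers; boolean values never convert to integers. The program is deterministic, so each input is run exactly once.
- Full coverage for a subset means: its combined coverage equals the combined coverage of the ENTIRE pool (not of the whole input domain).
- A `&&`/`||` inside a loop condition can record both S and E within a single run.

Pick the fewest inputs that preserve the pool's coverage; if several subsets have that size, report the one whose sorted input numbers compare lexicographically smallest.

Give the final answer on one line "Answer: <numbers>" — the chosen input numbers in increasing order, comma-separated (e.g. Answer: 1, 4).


test 1 (b=5, s=2) fires B2->E, B1->T, B2->E, B1->T, B2->E, B1->T, B2->S, B1->F, B4->S, B3->T, B5->F, B6->F, B8->E, B7->F, ...; hits B1=T, B1=F, B2=S, B2=E, B3=T, B4=S, B5=F, B6=F, B7=F, B8=E, B9=F
test 2 (b=9, s=2) fires B2->E, B1->T, B2->E, B1->T, B2->E, B1->T, B2->S, B1->F, B4->S, B3->T, B5->F, B6->F, B8->E, B7->F, ...; hits B1=T, B1=F, B2=S, B2=E, B3=T, B4=S, B5=F, B6=F, B7=F, B8=E, B9=F
test 3 (b=5, s=3) fires B2->E, B1->T, B2->E, B1->T, B2->E, B1->T, B2->S, B1->F, B4->E, B3->F, B6->F, B8->S, B7->T, B9->F; hits B1=T, B1=F, B2=S, B2=E, B3=F, B4=E, B6=F, B7=T, B8=S, B9=F
test 4 (b=4, s=3) fires B2->E, B1->T, B2->E, B1->T, B2->E, B1->T, B2->S, B1->F, B4->E, B3->F, B6->F, B8->S, B7->T, B9->F; hits B1=T, B1=F, B2=S, B2=E, B3=F, B4=E, B6=F, B7=T, B8=S, B9=F
test 5 (b=15, s=1) fires B2->E, B1->F, B4->S, B3->T, B5->F, B6->T, B9->T; hits B1=F, B2=E, B3=T, B4=S, B5=F, B6=T, B9=T
pool-wide coverage (17 outcomes): B1=T, B1=F, B2=S, B2=E, B3=T, B3=F, B4=S, B4=E, B5=F, B6=T, B6=F, B7=T, B7=F, B8=S, B8=E, B9=T, B9=F
every size-1 subset falls short of the 17 outcomes (best: 11/17)
every size-2 subset falls short of the 17 outcomes (best: 15/17)
inputs {1, 3, 5} (size 3) cover everything; no size-3 subset with a lexicographically smaller index list covers all 17
Answer: 1, 3, 5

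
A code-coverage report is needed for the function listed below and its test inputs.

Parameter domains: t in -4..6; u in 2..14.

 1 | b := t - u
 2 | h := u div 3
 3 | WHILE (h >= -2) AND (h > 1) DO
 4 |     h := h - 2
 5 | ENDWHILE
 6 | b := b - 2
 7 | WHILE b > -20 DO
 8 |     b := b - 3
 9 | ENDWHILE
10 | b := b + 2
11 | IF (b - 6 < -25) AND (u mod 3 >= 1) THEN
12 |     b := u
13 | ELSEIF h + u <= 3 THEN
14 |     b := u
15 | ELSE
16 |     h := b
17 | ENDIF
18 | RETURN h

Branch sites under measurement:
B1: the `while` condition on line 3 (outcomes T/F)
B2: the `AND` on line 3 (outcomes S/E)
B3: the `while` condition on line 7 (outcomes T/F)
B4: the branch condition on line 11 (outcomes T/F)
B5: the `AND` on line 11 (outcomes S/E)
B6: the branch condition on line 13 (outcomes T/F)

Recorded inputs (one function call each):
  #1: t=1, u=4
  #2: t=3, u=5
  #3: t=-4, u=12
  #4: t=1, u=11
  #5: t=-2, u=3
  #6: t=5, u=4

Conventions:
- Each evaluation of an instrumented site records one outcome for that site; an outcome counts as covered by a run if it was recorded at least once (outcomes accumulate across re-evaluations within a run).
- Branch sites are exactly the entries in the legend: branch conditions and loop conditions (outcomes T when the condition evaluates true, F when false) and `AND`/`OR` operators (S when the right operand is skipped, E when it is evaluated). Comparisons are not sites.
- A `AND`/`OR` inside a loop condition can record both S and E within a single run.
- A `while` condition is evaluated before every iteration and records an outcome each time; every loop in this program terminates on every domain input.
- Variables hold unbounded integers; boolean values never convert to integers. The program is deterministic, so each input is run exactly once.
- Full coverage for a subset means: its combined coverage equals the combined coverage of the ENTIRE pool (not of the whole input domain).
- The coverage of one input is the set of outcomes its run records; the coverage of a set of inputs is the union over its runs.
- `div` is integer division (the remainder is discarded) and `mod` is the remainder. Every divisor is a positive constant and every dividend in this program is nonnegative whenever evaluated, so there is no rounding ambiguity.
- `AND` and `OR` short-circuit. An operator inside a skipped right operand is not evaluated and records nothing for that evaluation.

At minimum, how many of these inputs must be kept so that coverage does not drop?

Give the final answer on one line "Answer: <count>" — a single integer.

input #1, t=1, u=4: outcomes B1=F, B2=E, B3=T, B3=F, B4=F, B5=S, B6=F
input #2, t=3, u=5: outcomes B1=F, B2=E, B3=T, B3=F, B4=T, B5=E
input #3, t=-4, u=12: outcomes B1=T, B1=F, B2=E, B3=T, B3=F, B4=F, B5=S, B6=F
input #4, t=1, u=11: outcomes B1=T, B1=F, B2=E, B3=T, B3=F, B4=F, B5=S, B6=F
input #5, t=-2, u=3: outcomes B1=F, B2=E, B3=T, B3=F, B4=F, B5=E, B6=F
input #6, t=5, u=4: outcomes B1=F, B2=E, B3=T, B3=F, B4=T, B5=E
pool-wide coverage (10 outcomes): B1=T, B1=F, B2=E, B3=T, B3=F, B4=T, B4=F, B5=S, B5=E, B6=F
every size-1 subset falls short of the 10 outcomes (best: 8/10)
inputs {2, 3} (size 2) cover everything; no size-2 subset with a lexicographically smaller index list covers all 10

Answer: 2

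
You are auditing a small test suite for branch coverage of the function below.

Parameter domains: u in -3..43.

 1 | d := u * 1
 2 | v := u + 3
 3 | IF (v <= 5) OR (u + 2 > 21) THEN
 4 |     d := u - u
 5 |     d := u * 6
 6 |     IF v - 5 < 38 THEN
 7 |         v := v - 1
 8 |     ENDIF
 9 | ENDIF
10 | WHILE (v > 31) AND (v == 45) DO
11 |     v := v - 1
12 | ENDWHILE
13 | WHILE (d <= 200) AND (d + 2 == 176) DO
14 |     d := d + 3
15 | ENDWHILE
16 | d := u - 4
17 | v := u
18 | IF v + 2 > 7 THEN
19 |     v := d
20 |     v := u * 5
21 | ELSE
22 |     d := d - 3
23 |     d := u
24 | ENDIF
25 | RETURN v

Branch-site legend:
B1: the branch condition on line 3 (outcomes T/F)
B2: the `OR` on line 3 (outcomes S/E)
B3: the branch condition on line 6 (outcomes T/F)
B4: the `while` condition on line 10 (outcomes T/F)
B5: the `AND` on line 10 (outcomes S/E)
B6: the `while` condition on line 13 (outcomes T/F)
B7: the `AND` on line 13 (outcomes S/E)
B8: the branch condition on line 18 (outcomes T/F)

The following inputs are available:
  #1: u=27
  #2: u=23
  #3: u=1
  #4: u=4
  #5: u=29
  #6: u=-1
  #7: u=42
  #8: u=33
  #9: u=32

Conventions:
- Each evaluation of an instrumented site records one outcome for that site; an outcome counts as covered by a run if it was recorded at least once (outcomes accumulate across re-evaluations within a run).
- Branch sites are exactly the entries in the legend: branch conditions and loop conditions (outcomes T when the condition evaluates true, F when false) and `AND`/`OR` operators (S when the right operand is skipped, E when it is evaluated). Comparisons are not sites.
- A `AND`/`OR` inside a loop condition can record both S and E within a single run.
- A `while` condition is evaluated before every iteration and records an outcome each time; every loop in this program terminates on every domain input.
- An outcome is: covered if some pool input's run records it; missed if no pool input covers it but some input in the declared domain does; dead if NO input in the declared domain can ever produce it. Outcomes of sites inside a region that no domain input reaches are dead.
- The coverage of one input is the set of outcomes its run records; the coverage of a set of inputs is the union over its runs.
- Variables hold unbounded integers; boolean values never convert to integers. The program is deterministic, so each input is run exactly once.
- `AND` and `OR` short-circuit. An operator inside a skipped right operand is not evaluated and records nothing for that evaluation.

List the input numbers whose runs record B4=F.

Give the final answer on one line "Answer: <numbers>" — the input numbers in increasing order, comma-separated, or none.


input #1 (u=27): hits B4=F
input #2 (u=23): hits B4=F
input #3 (u=1): hits B4=F
input #4 (u=4): hits B4=F
input #5 (u=29): hits B4=F
input #6 (u=-1): hits B4=F
input #7 (u=42): hits B4=F
input #8 (u=33): hits B4=F
input #9 (u=32): hits B4=F
Answer: 1, 2, 3, 4, 5, 6, 7, 8, 9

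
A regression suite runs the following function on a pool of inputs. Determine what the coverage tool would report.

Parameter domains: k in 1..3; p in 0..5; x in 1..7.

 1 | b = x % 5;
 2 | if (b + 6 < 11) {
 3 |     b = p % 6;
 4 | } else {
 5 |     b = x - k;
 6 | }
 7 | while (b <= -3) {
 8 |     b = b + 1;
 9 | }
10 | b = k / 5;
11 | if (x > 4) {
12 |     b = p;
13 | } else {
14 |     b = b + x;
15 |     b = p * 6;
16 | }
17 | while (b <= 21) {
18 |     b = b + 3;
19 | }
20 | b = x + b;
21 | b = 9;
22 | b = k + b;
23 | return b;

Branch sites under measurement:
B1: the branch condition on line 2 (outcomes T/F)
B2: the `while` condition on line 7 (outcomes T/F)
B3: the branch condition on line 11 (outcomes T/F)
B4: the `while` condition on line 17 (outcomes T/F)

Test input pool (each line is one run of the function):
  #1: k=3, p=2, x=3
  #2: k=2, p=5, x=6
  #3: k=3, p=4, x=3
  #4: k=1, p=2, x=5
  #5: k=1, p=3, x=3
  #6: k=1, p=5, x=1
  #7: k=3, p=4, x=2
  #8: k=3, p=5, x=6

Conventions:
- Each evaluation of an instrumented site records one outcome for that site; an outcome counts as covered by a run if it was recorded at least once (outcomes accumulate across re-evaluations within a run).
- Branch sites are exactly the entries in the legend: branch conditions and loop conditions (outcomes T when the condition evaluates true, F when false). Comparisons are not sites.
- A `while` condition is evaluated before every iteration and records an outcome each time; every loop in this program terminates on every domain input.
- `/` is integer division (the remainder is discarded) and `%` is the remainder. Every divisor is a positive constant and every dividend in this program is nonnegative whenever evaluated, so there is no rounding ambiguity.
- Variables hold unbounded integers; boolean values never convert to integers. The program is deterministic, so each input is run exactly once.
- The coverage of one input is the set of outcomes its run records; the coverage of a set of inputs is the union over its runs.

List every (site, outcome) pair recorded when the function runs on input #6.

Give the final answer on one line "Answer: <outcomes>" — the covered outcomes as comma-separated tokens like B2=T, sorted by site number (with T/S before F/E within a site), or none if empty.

Event log for input #6 (k=1, p=5, x=1):
  B1->T, B2->F, B3->F, B4->F
distinct outcomes covered: B1=T, B2=F, B3=F, B4=F

Answer: B1=T, B2=F, B3=F, B4=F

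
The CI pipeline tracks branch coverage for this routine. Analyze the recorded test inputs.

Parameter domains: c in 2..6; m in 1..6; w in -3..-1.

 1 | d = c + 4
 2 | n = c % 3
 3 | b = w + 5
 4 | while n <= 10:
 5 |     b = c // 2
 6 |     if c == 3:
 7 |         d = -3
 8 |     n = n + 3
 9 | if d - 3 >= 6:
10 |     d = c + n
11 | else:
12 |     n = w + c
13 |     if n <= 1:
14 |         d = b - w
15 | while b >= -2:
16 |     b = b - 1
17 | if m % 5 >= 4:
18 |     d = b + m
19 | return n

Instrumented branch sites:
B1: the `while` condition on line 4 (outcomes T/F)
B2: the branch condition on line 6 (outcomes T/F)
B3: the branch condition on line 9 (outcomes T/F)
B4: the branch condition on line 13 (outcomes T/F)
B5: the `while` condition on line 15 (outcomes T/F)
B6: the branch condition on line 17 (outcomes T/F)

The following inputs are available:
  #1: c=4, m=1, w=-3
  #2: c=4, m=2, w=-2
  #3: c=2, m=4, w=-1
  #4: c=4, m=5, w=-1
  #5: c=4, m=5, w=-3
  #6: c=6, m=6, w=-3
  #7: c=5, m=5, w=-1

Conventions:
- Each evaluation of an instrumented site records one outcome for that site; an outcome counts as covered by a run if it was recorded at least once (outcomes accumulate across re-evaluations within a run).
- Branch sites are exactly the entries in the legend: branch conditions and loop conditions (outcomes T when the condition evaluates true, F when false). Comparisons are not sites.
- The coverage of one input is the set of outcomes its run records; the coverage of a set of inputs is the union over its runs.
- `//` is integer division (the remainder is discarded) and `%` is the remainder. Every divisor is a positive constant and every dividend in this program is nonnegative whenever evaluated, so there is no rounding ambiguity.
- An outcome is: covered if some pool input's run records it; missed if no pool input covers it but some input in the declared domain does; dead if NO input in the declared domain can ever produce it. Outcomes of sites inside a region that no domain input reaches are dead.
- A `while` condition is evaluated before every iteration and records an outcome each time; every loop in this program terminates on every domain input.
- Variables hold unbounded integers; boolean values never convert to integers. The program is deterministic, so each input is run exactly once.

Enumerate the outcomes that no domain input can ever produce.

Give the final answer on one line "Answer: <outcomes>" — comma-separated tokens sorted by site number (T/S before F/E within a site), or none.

running all 90 domain inputs and tallying outcomes:
  reachable outcomes have witnesses, e.g. B1=T (e.g. c=2, m=1, w=-3), B1=F (e.g. c=2, m=1, w=-3), B2=T (e.g. c=3, m=1, w=-3), B2=F (e.g. c=2, m=1, w=-3)

Answer: none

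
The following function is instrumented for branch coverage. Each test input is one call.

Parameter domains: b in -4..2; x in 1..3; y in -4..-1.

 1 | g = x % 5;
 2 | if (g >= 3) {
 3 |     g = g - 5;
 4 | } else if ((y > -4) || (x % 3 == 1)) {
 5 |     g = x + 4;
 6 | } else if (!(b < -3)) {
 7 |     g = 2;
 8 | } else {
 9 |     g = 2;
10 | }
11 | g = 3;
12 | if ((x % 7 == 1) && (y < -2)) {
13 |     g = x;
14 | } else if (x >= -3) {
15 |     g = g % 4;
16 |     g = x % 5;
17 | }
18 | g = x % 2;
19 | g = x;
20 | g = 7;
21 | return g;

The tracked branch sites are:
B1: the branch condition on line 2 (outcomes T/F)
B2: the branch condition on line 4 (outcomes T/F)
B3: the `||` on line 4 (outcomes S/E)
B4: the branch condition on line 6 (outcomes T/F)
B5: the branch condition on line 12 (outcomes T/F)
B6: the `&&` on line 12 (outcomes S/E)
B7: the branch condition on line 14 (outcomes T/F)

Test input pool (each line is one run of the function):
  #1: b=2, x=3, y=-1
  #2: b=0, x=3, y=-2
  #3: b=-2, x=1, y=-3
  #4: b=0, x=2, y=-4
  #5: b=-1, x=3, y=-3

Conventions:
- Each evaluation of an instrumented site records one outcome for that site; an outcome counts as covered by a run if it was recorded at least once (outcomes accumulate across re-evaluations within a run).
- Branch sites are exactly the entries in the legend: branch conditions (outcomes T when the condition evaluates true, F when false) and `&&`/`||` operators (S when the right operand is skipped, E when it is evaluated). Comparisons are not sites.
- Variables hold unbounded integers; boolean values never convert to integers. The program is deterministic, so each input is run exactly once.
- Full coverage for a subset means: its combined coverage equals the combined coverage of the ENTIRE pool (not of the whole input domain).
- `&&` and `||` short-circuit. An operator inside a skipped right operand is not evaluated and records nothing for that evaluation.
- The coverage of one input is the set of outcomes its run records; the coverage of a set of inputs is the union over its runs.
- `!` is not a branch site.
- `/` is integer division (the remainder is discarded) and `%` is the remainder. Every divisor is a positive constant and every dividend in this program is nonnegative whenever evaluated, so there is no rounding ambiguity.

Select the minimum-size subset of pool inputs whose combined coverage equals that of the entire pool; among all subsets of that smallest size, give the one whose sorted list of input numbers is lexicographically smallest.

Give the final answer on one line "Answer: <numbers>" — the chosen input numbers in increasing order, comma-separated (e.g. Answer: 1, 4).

input #1, b=2, x=3, y=-1: events B1->T, B6->S, B5->F, B7->T; outcomes B1=T, B5=F, B6=S, B7=T
input #2, b=0, x=3, y=-2: events B1->T, B6->S, B5->F, B7->T; outcomes B1=T, B5=F, B6=S, B7=T
input #3, b=-2, x=1, y=-3: events B1->F, B3->S, B2->T, B6->E, B5->T; outcomes B1=F, B2=T, B3=S, B5=T, B6=E
input #4, b=0, x=2, y=-4: events B1->F, B3->E, B2->F, B4->T, B6->S, B5->F, B7->T; outcomes B1=F, B2=F, B3=E, B4=T, B5=F, B6=S, B7=T
input #5, b=-1, x=3, y=-3: events B1->T, B6->S, B5->F, B7->T; outcomes B1=T, B5=F, B6=S, B7=T
together the pool reaches 12 outcomes: B1=T, B1=F, B2=T, B2=F, B3=S, B3=E, B4=T, B5=T, B5=F, B6=S, B6=E, B7=T
size 1 is not enough: best union over all size-1 subsets is 7/12
size 2 is not enough: best union over all size-2 subsets is 11/12
at size 3, {1, 3, 4} reaches all 12 outcomes; every lexicographically earlier size-3 subset fails

Answer: 1, 3, 4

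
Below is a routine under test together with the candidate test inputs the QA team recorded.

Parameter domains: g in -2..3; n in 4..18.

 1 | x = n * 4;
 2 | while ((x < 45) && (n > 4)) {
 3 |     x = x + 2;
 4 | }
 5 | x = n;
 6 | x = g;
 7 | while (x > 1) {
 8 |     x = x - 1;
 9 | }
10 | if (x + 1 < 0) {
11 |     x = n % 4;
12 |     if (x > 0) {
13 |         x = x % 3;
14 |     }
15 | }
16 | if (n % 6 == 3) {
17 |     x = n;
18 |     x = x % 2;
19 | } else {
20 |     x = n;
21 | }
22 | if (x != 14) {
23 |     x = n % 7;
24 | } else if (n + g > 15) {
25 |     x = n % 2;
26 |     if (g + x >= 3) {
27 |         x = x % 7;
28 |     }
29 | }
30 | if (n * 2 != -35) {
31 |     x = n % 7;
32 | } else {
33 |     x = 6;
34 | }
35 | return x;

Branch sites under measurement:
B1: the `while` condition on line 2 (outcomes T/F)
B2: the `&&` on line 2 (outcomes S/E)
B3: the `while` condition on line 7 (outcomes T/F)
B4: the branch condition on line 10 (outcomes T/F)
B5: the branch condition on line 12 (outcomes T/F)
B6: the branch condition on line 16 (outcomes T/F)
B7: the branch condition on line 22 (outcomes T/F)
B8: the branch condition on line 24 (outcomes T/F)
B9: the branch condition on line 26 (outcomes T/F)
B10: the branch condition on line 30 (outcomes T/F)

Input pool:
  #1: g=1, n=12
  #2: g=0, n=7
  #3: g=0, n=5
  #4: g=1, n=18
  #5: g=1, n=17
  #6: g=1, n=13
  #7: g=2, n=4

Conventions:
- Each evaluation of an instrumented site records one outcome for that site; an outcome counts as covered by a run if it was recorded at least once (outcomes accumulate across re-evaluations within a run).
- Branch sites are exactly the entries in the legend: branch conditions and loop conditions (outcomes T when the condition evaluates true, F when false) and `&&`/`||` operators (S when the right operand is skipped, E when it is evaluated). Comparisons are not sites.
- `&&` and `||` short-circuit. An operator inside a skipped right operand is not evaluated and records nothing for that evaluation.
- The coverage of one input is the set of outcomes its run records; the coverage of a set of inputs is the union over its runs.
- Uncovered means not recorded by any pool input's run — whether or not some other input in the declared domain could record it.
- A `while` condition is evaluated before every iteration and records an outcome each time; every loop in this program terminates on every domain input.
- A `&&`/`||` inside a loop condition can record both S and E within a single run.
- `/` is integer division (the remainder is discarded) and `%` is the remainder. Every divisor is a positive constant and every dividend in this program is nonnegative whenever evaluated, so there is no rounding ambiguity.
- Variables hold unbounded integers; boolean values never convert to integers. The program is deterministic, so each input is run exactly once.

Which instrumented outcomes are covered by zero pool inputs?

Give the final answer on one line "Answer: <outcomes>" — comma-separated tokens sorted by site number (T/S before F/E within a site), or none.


input #1 (g=1, n=12): events B2->S, B1->F, B3->F, B4->F, B6->F, B7->T, B10->T; covers B1=F, B2=S, B3=F, B4=F, B6=F, B7=T, B10=T
input #2 (g=0, n=7): events B2->E, B1->T, B2->E, B1->T, B2->E, B1->T, B2->E, B1->T, B2->E, B1->T, B2->E, B1->T, B2->E, B1->T, ...; covers B1=T, B1=F, B2=S, B2=E, B3=F, B4=F, B6=F, B7=T, B10=T
input #3 (g=0, n=5): events B2->E, B1->T, B2->E, B1->T, B2->E, B1->T, B2->E, B1->T, B2->E, B1->T, B2->E, B1->T, B2->E, B1->T, ...; covers B1=T, B1=F, B2=S, B2=E, B3=F, B4=F, B6=F, B7=T, B10=T
input #4 (g=1, n=18): events B2->S, B1->F, B3->F, B4->F, B6->F, B7->T, B10->T; covers B1=F, B2=S, B3=F, B4=F, B6=F, B7=T, B10=T
input #5 (g=1, n=17): events B2->S, B1->F, B3->F, B4->F, B6->F, B7->T, B10->T; covers B1=F, B2=S, B3=F, B4=F, B6=F, B7=T, B10=T
input #6 (g=1, n=13): events B2->S, B1->F, B3->F, B4->F, B6->F, B7->T, B10->T; covers B1=F, B2=S, B3=F, B4=F, B6=F, B7=T, B10=T
input #7 (g=2, n=4): events B2->E, B1->F, B3->T, B3->F, B4->F, B6->F, B7->T, B10->T; covers B1=F, B2=E, B3=T, B3=F, B4=F, B6=F, B7=T, B10=T
union over the pool: B1=T, B1=F, B2=S, B2=E, B3=T, B3=F, B4=F, B6=F, B7=T, B10=T
uncovered (10 of 20): B4=T, B5=T, B5=F, B6=T, B7=F, B8=T, B8=F, B9=T, B9=F, B10=F
Answer: B4=T, B5=T, B5=F, B6=T, B7=F, B8=T, B8=F, B9=T, B9=F, B10=F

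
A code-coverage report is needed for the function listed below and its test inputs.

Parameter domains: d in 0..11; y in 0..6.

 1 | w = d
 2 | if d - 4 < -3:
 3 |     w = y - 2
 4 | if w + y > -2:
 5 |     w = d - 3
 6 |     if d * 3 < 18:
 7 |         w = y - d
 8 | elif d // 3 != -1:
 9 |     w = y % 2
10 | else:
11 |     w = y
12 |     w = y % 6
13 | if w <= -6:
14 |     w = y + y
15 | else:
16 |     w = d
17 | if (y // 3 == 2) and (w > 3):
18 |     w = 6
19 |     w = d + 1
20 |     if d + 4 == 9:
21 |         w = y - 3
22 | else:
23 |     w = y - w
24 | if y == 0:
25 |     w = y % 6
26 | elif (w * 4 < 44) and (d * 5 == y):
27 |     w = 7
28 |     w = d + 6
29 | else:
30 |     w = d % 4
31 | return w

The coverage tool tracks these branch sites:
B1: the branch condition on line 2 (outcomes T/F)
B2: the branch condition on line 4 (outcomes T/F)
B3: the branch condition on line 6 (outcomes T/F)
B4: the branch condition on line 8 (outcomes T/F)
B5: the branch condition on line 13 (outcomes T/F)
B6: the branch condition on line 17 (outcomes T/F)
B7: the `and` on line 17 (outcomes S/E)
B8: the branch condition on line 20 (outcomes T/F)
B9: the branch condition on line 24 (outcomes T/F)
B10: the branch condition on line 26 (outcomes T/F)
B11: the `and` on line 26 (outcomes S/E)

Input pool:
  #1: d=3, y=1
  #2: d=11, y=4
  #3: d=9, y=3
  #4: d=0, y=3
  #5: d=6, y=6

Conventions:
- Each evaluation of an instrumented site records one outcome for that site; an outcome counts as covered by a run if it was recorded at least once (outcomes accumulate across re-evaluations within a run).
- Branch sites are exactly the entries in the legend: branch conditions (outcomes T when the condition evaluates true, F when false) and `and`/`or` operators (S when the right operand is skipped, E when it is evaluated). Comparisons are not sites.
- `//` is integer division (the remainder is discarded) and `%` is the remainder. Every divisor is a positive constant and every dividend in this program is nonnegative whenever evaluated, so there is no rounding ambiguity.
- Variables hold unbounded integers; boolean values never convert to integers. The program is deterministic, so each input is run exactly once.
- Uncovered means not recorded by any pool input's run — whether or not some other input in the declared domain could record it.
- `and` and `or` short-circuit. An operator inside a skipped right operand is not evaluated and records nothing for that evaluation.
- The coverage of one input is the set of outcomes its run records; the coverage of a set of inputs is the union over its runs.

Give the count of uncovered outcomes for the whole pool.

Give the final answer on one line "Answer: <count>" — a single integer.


test 1 (d=3, y=1) fires B1->F, B2->T, B3->T, B5->F, B7->S, B6->F, B9->F, B11->E, B10->F; hits B1=F, B2=T, B3=T, B5=F, B6=F, B7=S, B9=F, B10=F, B11=E
test 2 (d=11, y=4) fires B1->F, B2->T, B3->F, B5->F, B7->S, B6->F, B9->F, B11->E, B10->F; hits B1=F, B2=T, B3=F, B5=F, B6=F, B7=S, B9=F, B10=F, B11=E
test 3 (d=9, y=3) fires B1->F, B2->T, B3->F, B5->F, B7->S, B6->F, B9->F, B11->E, B10->F; hits B1=F, B2=T, B3=F, B5=F, B6=F, B7=S, B9=F, B10=F, B11=E
test 4 (d=0, y=3) fires B1->T, B2->T, B3->T, B5->F, B7->S, B6->F, B9->F, B11->E, B10->F; hits B1=T, B2=T, B3=T, B5=F, B6=F, B7=S, B9=F, B10=F, B11=E
test 5 (d=6, y=6) fires B1->F, B2->T, B3->F, B5->F, B7->E, B6->T, B8->F, B9->F, B11->E, B10->F; hits B1=F, B2=T, B3=F, B5=F, B6=T, B7=E, B8=F, B9=F, B10=F, B11=E
union over the pool: B1=T, B1=F, B2=T, B3=T, B3=F, B5=F, B6=T, B6=F, B7=S, B7=E, B8=F, B9=F, B10=F, B11=E
uncovered (8 of 22): B2=F, B4=T, B4=F, B5=T, B8=T, B9=T, B10=T, B11=S
Answer: 8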